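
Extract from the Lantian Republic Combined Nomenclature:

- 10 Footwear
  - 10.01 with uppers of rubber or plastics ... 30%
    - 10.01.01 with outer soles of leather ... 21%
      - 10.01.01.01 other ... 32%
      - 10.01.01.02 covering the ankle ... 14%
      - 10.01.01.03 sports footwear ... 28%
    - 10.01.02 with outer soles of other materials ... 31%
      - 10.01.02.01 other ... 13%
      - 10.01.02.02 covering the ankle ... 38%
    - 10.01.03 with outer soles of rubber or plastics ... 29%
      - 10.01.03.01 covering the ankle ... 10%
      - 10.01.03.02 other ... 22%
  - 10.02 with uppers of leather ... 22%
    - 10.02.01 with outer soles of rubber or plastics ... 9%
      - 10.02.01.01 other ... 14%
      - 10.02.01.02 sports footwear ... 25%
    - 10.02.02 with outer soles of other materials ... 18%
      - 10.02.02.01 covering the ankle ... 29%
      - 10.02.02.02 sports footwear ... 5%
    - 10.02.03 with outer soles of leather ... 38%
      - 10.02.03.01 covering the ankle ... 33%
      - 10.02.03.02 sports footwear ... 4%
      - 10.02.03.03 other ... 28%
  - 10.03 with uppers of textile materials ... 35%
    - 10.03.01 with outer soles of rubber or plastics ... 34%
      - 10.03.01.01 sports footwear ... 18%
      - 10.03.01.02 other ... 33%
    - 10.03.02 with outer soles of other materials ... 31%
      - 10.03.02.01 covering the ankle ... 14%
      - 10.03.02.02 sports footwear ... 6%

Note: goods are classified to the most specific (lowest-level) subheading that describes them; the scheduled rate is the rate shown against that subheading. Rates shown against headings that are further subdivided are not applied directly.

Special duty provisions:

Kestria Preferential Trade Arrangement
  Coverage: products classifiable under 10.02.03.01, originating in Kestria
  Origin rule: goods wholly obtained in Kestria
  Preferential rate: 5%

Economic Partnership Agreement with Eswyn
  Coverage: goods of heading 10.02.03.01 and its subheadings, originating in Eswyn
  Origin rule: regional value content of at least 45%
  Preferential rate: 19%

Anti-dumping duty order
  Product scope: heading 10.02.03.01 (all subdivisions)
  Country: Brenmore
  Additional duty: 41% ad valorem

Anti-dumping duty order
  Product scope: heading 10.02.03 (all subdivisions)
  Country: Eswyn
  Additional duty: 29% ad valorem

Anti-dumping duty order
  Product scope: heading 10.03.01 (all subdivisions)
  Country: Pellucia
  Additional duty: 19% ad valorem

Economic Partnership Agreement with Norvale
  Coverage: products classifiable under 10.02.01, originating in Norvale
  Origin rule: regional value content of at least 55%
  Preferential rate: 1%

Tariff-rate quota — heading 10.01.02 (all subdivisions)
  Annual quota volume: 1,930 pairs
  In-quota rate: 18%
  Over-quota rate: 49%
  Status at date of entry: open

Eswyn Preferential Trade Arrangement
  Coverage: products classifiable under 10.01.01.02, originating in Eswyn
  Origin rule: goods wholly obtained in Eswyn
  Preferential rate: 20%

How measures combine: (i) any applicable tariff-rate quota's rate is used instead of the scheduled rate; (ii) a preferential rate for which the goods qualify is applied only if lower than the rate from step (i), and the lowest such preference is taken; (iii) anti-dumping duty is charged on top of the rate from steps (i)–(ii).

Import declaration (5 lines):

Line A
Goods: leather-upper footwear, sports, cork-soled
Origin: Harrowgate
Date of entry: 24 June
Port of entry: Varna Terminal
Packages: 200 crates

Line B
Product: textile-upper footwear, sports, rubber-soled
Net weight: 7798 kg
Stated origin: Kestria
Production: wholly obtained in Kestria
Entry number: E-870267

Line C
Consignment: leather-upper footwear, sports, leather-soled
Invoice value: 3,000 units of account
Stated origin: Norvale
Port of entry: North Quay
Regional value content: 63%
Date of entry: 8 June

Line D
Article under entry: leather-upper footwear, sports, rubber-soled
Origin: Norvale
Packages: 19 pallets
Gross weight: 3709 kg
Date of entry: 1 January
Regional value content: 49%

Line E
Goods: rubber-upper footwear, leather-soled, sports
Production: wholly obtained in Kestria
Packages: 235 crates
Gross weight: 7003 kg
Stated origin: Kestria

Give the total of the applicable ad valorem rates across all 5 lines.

Line A: leather-upper → 10.02; cork-soled → 10.02.02; sports → 10.02.02.02. Scheduled 5%. No special measure applies. → 5%.
Line B: textile-upper → 10.03; rubber-soled → 10.03.01; sports → 10.03.01.01. Scheduled 18%. Kestria agreement on 10.02.03.01: 10.03.01.01 not covered. → 18%.
Line C: leather-upper → 10.02; leather-soled → 10.02.03; sports → 10.02.03.02. Scheduled 4%. Norvale agreement on 10.02.01: 10.02.03.02 not covered. → 4%.
Line D: leather-upper → 10.02; rubber-soled → 10.02.01; sports → 10.02.01.02. Scheduled 25%. Norvale agreement on 10.02.01: RVC < 55%. → 25%.
Line E: rubber-upper → 10.01; leather-soled → 10.01.01; sports → 10.01.01.03. Scheduled 28%. Kestria agreement on 10.02.03.01: 10.01.01.03 not covered. → 28%.
Sum: 5% + 18% + 4% + 25% + 28% = 80%.

80%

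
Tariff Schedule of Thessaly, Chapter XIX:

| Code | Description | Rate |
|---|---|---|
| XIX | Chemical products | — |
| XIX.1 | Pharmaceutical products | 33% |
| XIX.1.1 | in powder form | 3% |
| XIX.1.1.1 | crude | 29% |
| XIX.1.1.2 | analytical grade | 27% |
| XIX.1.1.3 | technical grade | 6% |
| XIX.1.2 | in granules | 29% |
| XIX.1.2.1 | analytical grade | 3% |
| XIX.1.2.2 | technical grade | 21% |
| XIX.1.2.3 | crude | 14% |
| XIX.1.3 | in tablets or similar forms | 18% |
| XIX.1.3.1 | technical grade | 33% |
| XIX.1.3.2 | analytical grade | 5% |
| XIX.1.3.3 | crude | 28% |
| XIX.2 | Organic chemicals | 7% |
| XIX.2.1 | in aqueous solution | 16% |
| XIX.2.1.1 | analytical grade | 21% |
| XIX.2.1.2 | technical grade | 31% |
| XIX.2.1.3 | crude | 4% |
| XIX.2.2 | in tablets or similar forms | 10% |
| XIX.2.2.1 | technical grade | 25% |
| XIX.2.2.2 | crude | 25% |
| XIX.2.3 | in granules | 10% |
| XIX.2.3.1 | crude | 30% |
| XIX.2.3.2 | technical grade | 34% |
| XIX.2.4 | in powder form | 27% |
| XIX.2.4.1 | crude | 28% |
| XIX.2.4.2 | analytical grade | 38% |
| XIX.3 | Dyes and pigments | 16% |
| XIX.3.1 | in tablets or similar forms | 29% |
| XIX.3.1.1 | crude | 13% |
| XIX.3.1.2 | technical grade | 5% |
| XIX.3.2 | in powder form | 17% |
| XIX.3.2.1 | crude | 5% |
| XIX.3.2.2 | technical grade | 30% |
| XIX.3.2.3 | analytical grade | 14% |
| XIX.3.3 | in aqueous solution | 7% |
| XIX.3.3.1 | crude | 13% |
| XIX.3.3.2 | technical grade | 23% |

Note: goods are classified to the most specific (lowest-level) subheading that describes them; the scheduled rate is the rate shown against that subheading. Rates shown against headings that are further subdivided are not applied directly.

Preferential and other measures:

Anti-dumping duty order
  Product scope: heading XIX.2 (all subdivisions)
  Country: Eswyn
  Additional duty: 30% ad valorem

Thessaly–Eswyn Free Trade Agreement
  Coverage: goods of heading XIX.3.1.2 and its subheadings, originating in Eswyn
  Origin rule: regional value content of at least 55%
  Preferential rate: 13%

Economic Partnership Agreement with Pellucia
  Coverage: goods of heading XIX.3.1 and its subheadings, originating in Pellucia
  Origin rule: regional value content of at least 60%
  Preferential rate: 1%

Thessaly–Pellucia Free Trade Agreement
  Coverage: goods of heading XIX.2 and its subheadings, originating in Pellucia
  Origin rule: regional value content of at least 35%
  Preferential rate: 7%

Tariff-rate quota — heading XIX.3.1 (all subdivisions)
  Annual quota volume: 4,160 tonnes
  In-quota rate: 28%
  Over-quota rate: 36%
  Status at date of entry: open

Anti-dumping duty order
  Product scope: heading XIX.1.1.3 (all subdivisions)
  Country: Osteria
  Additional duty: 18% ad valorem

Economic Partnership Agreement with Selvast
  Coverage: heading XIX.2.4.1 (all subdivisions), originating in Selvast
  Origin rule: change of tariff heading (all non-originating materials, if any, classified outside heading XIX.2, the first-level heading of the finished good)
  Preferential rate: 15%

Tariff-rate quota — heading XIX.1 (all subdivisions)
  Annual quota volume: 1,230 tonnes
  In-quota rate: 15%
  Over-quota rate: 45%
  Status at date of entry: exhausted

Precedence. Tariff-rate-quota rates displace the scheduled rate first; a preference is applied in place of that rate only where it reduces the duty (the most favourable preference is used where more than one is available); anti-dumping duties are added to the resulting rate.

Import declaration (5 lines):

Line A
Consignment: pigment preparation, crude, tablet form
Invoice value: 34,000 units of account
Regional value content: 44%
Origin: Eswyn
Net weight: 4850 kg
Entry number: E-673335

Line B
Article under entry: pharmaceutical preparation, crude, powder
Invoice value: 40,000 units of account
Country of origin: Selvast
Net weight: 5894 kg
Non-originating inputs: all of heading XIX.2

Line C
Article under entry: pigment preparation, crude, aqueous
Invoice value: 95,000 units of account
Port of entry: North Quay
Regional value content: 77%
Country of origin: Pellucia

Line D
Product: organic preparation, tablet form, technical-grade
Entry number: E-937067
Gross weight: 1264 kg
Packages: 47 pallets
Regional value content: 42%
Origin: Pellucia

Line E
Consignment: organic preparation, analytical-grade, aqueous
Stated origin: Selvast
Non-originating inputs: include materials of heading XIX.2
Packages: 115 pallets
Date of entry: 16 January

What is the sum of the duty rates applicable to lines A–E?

114%

Line A: pigment → XIX.3; tablet form → XIX.3.1; crude → XIX.3.1.1. Scheduled 13%. quota on XIX.3.1 open → in-quota 28%; Eswyn agreement on XIX.3.1.2: XIX.3.1.1 not covered. → 28%.
Line B: pharmaceutical → XIX.1; powder → XIX.1.1; crude → XIX.1.1.1. Scheduled 29%. quota on XIX.1 exhausted → over-quota 45%; Selvast agreement on XIX.2.4.1: XIX.1.1.1 not covered. → 45%.
Line C: pigment → XIX.3; aqueous → XIX.3.3; crude → XIX.3.3.1. Scheduled 13%. Pellucia agreement on XIX.3.1: XIX.3.3.1 not covered; Pellucia agreement on XIX.2: XIX.3.3.1 not covered. → 13%.
Line D: organic → XIX.2; tablet form → XIX.2.2; technical-grade → XIX.2.2.1. Scheduled 25%. Pellucia agreement on XIX.3.1: XIX.2.2.1 not covered; Pellucia agreement on XIX.2: RVC ≥ 35% → 7% available; preferential 7%. → 7%.
Line E: organic → XIX.2; aqueous → XIX.2.1; analytical-grade → XIX.2.1.1. Scheduled 21%. Selvast agreement on XIX.2.4.1: XIX.2.1.1 not covered. → 21%.
Sum: 28% + 45% + 13% + 7% + 21% = 114%.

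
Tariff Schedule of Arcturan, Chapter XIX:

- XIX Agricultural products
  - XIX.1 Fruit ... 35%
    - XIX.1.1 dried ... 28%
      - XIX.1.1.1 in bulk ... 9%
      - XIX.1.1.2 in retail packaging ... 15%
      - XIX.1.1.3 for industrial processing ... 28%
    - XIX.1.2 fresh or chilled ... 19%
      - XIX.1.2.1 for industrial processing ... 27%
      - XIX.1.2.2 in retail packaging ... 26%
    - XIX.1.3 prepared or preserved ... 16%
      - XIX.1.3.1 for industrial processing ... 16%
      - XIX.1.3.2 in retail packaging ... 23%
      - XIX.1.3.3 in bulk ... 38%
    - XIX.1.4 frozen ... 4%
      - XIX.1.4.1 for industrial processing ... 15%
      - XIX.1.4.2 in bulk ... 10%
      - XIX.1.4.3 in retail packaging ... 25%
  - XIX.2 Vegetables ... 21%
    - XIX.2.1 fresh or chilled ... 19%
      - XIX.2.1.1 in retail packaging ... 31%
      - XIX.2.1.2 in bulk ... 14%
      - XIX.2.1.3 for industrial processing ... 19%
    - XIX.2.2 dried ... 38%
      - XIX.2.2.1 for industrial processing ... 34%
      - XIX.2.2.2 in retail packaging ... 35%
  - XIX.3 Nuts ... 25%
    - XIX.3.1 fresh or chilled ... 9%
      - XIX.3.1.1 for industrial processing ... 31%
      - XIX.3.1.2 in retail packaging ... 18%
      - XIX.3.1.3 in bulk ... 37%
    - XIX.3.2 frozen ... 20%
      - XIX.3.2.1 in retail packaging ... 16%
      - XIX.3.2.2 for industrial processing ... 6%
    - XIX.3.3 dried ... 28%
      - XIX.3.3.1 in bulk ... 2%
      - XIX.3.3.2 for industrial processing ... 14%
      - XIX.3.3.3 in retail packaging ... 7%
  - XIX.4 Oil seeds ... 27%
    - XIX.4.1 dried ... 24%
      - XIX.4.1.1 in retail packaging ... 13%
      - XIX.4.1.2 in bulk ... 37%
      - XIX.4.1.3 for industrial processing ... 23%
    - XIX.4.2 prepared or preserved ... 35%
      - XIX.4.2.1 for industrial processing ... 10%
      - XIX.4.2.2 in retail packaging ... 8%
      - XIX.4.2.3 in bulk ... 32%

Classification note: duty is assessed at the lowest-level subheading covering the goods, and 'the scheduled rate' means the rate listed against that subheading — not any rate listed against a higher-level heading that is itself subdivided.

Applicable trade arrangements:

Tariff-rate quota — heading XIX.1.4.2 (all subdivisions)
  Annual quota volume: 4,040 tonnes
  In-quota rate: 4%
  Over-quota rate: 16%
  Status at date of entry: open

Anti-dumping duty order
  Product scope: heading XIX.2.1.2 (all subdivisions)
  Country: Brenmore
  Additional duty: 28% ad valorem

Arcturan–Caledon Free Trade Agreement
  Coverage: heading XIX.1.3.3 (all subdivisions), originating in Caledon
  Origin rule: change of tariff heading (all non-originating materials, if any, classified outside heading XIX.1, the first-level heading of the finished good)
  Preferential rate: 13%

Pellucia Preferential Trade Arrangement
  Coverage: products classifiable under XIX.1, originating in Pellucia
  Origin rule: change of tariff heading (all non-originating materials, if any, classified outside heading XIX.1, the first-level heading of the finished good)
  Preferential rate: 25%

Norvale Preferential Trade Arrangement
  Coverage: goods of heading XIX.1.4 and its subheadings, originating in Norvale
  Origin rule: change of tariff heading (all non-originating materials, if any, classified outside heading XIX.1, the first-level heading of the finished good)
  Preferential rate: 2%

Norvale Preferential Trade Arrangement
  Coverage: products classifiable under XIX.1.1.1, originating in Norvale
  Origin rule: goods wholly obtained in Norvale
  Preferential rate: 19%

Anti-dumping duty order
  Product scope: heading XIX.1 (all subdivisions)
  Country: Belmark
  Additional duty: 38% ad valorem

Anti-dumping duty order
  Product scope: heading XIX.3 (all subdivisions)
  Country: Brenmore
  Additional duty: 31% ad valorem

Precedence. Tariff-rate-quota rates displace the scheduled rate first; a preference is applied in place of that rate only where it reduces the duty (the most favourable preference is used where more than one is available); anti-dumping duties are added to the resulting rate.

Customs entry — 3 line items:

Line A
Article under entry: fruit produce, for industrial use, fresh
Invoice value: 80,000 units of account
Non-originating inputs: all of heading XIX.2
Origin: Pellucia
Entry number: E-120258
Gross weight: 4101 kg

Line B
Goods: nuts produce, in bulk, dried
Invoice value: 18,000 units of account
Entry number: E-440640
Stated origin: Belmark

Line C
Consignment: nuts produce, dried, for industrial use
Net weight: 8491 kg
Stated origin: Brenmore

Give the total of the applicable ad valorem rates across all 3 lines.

72%

Line A: fruit → XIX.1; fresh → XIX.1.2; for industrial use → XIX.1.2.1. Scheduled 27%. Pellucia agreement on XIX.1: CTH met → 25% available; preferential 25%. → 25%.
Line B: nuts → XIX.3; dried → XIX.3.3; in bulk → XIX.3.3.1. Scheduled 2%. No special measure applies. → 2%.
Line C: nuts → XIX.3; dried → XIX.3.3; for industrial use → XIX.3.3.2. Scheduled 14%. anti-dumping (Brenmore, XIX.3): +31%; total 14% + 31% = 45%. → 45%.
Sum: 25% + 2% + 45% = 72%.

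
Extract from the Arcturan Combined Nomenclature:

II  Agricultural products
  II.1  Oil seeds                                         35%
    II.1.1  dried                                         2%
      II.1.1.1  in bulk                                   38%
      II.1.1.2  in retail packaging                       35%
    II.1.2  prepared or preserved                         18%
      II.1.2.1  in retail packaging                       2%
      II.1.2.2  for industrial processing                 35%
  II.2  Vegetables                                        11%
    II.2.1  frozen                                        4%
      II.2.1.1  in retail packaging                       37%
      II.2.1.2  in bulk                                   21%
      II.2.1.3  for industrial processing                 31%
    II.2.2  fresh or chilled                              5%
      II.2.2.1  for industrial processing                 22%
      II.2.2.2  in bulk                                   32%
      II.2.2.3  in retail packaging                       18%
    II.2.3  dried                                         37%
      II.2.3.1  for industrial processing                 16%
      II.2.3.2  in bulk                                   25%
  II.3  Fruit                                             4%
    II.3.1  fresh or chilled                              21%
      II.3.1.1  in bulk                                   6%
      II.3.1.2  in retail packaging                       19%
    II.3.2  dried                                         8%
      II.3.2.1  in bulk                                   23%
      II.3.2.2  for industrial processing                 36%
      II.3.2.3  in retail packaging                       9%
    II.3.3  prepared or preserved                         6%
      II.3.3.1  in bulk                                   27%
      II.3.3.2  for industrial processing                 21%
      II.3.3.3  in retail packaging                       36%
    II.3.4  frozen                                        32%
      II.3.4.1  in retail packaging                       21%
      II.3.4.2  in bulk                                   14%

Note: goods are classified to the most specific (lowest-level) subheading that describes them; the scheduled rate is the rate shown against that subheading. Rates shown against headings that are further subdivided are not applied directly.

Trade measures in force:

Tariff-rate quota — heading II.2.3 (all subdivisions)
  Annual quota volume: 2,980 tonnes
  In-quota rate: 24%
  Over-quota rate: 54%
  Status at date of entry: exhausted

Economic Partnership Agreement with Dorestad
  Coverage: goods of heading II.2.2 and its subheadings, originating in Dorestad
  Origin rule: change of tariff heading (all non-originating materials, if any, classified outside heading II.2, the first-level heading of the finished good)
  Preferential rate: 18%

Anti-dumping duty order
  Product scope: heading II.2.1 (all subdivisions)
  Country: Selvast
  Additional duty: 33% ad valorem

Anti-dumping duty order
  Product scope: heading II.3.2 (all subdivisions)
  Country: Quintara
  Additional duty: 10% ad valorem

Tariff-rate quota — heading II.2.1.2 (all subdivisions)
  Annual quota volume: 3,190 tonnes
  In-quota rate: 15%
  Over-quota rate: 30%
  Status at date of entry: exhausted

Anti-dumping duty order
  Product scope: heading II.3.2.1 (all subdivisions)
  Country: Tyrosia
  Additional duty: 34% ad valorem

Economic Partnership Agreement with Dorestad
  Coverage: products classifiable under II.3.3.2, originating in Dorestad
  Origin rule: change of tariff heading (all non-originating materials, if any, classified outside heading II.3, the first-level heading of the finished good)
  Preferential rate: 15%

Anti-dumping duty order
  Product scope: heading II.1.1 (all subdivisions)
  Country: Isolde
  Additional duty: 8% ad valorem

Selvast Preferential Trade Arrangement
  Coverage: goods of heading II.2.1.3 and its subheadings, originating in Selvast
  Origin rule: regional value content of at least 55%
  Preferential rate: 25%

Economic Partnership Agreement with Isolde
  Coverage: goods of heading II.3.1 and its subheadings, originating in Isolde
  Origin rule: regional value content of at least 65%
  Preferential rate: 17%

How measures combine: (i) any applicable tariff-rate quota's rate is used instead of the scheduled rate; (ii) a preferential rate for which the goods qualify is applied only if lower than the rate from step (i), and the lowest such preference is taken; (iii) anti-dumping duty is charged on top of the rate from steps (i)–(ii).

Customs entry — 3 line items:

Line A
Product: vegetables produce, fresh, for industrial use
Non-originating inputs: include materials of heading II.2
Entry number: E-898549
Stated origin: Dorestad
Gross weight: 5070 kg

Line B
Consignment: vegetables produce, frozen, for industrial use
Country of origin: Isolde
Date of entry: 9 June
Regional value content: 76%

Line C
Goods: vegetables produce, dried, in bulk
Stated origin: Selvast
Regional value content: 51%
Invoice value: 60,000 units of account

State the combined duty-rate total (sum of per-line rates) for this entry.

107%

Line A: vegetables → II.2; fresh → II.2.2; for industrial use → II.2.2.1. Scheduled 22%. Dorestad agreement on II.2.2: CTH not met; Dorestad agreement on II.3.3.2: II.2.2.1 not covered. → 22%.
Line B: vegetables → II.2; frozen → II.2.1; for industrial use → II.2.1.3. Scheduled 31%. Isolde agreement on II.3.1: II.2.1.3 not covered. → 31%.
Line C: vegetables → II.2; dried → II.2.3; in bulk → II.2.3.2. Scheduled 25%. quota on II.2.3 exhausted → over-quota 54%; Selvast agreement on II.2.1.3: II.2.3.2 not covered. → 54%.
Sum: 22% + 31% + 54% = 107%.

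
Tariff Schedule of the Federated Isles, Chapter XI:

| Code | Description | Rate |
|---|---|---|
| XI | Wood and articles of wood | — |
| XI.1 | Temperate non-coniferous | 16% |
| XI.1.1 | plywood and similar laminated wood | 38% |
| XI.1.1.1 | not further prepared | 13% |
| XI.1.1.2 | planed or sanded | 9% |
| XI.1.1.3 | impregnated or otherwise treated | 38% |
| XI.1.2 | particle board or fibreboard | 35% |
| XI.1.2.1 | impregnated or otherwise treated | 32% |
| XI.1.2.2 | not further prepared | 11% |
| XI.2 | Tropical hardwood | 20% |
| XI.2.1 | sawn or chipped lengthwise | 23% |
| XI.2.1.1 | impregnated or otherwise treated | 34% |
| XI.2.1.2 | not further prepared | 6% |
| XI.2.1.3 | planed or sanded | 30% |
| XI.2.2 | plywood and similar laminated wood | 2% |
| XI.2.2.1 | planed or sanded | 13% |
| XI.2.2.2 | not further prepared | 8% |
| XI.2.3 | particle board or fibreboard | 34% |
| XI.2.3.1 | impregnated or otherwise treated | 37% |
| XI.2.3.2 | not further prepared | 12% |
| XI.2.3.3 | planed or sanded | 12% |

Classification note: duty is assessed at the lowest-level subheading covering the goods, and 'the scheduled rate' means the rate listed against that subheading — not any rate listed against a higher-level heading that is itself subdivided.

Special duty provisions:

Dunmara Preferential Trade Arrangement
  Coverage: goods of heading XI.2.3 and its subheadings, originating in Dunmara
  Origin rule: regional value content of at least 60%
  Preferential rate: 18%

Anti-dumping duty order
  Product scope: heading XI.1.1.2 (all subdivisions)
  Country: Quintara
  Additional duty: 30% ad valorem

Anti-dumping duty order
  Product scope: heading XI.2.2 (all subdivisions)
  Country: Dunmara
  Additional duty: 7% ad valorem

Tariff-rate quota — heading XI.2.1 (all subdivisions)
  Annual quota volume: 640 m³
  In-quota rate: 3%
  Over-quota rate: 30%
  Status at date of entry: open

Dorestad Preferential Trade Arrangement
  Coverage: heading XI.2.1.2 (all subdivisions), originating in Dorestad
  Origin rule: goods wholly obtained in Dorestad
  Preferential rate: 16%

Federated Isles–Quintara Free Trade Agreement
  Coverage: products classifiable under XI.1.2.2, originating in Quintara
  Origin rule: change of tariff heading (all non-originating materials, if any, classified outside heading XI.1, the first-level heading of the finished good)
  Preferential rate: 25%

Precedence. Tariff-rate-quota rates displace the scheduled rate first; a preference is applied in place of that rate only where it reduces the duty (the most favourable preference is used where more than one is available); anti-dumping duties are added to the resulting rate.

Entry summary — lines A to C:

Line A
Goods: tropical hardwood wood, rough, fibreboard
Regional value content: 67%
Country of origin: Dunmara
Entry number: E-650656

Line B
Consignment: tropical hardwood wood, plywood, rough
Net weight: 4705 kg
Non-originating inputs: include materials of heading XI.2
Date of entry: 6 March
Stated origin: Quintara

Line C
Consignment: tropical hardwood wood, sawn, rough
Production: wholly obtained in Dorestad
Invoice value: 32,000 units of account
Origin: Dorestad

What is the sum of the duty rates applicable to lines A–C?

23%

Line A: tropical hardwood → XI.2; fibreboard → XI.2.3; rough → XI.2.3.2. Scheduled 12%. Dunmara agreement on XI.2.3: RVC ≥ 60% → 18% available; preference 18% not lower than 12% → no reduction. → 12%.
Line B: tropical hardwood → XI.2; plywood → XI.2.2; rough → XI.2.2.2. Scheduled 8%. Quintara agreement on XI.1.2.2: XI.2.2.2 not covered. → 8%.
Line C: tropical hardwood → XI.2; sawn → XI.2.1; rough → XI.2.1.2. Scheduled 6%. quota on XI.2.1 open → in-quota 3%; Dorestad agreement on XI.2.1.2: wholly obtained → 16% available; preference 16% not lower than 3% → no reduction. → 3%.
Sum: 12% + 8% + 3% = 23%.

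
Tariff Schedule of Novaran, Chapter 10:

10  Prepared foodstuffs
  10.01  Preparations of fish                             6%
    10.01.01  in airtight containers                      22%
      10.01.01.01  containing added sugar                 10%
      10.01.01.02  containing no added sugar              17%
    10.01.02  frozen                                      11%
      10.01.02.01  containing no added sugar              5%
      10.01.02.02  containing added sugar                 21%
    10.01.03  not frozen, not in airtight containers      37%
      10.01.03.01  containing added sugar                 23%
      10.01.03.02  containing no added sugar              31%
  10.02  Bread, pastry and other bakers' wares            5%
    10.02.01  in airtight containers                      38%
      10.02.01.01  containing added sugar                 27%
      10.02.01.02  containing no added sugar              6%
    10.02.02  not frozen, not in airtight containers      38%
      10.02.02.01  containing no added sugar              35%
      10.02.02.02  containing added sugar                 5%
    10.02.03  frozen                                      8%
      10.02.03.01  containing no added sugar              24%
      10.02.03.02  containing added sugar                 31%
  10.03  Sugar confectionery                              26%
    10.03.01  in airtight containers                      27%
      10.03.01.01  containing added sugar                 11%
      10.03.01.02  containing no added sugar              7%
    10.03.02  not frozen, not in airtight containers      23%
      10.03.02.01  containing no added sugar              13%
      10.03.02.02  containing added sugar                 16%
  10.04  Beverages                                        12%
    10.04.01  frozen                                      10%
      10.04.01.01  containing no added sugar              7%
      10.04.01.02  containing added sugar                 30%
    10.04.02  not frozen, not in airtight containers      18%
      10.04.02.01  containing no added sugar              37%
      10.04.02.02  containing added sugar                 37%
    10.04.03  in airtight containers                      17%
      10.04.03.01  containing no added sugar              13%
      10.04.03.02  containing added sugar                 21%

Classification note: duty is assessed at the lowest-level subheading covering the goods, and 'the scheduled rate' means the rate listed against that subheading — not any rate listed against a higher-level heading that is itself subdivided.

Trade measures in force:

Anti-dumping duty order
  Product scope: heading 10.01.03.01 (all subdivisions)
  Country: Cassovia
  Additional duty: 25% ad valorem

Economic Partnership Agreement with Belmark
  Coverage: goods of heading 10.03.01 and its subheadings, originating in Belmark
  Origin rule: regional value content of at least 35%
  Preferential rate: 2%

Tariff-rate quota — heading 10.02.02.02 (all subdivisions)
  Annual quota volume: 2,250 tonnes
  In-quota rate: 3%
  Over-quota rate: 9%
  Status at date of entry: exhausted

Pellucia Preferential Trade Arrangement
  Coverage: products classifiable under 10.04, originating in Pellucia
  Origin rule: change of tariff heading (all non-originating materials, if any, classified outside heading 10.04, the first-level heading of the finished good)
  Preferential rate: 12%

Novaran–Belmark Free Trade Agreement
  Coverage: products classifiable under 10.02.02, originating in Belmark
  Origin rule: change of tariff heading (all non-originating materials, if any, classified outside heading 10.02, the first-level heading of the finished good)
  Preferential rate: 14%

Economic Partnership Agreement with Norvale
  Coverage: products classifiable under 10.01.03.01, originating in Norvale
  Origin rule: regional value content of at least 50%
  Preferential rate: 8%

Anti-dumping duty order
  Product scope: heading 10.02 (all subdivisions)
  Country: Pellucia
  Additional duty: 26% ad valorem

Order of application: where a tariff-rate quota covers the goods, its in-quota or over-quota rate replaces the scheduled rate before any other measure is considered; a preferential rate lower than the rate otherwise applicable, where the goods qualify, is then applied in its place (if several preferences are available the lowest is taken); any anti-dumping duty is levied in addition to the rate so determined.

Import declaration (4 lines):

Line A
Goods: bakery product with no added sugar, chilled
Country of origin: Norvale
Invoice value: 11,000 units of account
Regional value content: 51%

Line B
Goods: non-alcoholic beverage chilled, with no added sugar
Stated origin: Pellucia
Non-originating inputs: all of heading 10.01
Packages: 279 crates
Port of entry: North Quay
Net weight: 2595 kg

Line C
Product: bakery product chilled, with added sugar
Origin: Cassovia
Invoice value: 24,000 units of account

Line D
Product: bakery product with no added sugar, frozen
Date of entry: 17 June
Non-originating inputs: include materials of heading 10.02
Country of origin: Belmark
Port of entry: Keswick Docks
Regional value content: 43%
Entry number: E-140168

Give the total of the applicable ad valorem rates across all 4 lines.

80%

Line A: bakery product → 10.02; chilled → 10.02.02; with no added sugar → 10.02.02.01. Scheduled 35%. Norvale agreement on 10.01.03.01: 10.02.02.01 not covered. → 35%.
Line B: non-alcoholic beverage → 10.04; chilled → 10.04.02; with no added sugar → 10.04.02.01. Scheduled 37%. Pellucia agreement on 10.04: CTH met → 12% available; preferential 12%. → 12%.
Line C: bakery product → 10.02; chilled → 10.02.02; with added sugar → 10.02.02.02. Scheduled 5%. quota on 10.02.02.02 exhausted → over-quota 9%. → 9%.
Line D: bakery product → 10.02; frozen → 10.02.03; with no added sugar → 10.02.03.01. Scheduled 24%. Belmark agreement on 10.03.01: 10.02.03.01 not covered; Belmark agreement on 10.02.02: 10.02.03.01 not covered. → 24%.
Sum: 35% + 12% + 9% + 24% = 80%.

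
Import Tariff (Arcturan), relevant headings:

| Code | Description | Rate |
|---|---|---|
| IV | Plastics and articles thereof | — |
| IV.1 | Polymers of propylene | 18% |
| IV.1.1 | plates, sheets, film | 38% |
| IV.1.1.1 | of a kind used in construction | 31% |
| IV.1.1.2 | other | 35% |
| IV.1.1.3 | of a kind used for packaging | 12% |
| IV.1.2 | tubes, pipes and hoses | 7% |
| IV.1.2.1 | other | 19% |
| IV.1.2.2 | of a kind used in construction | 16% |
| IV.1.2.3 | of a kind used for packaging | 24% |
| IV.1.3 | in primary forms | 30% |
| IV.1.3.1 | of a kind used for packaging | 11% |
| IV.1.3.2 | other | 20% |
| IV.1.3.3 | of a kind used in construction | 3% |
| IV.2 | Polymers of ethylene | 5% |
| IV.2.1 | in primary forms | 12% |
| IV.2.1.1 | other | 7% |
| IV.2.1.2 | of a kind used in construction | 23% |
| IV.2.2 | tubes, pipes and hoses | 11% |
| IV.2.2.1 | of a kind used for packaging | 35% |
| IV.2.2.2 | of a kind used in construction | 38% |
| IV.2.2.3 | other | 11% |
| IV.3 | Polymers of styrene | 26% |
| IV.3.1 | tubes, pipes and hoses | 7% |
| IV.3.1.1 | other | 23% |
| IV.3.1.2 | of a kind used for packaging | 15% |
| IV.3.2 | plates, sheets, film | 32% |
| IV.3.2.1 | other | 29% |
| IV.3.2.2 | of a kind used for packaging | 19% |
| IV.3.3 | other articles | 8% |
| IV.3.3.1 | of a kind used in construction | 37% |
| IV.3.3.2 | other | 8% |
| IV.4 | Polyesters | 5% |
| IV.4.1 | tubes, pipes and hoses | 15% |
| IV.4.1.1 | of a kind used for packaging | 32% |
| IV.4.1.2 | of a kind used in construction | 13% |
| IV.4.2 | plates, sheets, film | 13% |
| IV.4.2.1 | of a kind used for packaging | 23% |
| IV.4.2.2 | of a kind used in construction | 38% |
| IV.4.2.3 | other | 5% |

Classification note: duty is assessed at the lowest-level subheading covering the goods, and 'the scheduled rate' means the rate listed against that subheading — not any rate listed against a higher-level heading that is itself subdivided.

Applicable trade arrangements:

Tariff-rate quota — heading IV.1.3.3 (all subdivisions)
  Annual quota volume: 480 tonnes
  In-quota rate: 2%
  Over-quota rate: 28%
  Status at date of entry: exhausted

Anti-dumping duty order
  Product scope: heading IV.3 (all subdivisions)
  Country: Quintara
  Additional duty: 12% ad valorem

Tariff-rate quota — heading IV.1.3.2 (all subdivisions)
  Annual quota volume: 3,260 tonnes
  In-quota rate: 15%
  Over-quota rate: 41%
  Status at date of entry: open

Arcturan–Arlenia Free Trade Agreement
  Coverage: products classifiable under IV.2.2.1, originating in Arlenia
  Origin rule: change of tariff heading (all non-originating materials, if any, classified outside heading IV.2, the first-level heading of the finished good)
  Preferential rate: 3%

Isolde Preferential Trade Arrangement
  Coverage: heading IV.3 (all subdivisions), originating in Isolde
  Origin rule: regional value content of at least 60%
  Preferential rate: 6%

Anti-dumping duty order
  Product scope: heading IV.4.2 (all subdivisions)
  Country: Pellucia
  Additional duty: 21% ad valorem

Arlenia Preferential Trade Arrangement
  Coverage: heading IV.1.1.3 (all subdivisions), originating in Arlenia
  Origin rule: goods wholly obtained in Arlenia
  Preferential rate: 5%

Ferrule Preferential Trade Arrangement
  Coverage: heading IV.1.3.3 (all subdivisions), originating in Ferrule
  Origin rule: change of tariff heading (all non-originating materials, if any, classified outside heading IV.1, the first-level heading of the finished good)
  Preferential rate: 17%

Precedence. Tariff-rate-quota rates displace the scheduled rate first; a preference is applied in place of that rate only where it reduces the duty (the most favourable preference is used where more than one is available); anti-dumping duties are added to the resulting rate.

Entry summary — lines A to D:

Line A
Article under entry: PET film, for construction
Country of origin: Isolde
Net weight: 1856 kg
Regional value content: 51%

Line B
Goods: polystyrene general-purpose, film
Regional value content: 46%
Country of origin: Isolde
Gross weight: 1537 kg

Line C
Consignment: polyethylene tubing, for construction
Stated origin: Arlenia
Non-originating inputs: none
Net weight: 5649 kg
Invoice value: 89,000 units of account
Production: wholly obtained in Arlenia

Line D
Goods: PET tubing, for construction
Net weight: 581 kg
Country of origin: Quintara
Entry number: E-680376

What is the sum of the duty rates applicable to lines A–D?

118%

Line A: PET → IV.4; film → IV.4.2; for construction → IV.4.2.2. Scheduled 38%. Isolde agreement on IV.3: IV.4.2.2 not covered. → 38%.
Line B: polystyrene → IV.3; film → IV.3.2; general-purpose → IV.3.2.1. Scheduled 29%. Isolde agreement on IV.3: RVC < 60%. → 29%.
Line C: polyethylene → IV.2; tubing → IV.2.2; for construction → IV.2.2.2. Scheduled 38%. Arlenia agreement on IV.2.2.1: IV.2.2.2 not covered; Arlenia agreement on IV.1.1.3: IV.2.2.2 not covered. → 38%.
Line D: PET → IV.4; tubing → IV.4.1; for construction → IV.4.1.2. Scheduled 13%. No special measure applies. → 13%.
Sum: 38% + 29% + 38% + 13% = 118%.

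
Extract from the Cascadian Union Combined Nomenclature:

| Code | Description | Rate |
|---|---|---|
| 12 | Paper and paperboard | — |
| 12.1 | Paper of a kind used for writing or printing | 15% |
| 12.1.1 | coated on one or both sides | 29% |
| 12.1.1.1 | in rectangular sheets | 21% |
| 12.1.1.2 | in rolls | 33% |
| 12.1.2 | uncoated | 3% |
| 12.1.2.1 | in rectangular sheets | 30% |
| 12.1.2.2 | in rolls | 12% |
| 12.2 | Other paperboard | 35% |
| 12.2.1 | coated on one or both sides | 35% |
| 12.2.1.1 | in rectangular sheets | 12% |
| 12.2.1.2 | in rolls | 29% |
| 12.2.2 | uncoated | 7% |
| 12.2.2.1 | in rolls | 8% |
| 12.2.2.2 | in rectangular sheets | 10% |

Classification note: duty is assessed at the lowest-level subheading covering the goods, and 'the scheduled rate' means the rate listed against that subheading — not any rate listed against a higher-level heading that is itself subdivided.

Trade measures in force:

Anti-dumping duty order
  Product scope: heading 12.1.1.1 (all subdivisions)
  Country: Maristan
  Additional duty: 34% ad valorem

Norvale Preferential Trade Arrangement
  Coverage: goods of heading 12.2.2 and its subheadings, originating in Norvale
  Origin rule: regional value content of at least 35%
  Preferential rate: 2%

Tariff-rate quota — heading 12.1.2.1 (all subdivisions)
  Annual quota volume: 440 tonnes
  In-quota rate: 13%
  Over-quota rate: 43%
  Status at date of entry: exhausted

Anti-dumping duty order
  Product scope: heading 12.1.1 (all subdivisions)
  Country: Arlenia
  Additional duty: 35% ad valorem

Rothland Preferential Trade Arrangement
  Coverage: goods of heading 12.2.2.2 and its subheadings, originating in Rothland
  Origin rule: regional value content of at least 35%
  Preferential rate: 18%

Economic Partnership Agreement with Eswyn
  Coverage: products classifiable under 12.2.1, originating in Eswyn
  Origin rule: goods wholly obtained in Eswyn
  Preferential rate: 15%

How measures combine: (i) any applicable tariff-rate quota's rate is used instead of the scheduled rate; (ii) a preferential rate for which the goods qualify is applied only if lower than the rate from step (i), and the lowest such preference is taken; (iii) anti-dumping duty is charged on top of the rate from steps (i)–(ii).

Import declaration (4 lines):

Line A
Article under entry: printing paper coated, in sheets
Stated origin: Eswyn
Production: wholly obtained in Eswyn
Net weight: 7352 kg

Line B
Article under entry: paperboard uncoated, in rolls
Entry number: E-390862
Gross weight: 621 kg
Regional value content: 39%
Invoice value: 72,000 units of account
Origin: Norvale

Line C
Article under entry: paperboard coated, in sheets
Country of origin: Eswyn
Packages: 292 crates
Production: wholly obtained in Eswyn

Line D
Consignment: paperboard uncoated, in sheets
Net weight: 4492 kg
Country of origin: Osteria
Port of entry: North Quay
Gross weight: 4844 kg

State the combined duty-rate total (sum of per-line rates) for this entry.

45%

Line A: printing paper → 12.1; coated → 12.1.1; in sheets → 12.1.1.1. Scheduled 21%. Eswyn agreement on 12.2.1: 12.1.1.1 not covered. → 21%.
Line B: paperboard → 12.2; uncoated → 12.2.2; in rolls → 12.2.2.1. Scheduled 8%. Norvale agreement on 12.2.2: RVC ≥ 35% → 2% available; preferential 2%. → 2%.
Line C: paperboard → 12.2; coated → 12.2.1; in sheets → 12.2.1.1. Scheduled 12%. Eswyn agreement on 12.2.1: wholly obtained → 15% available; preference 15% not lower than 12% → no reduction. → 12%.
Line D: paperboard → 12.2; uncoated → 12.2.2; in sheets → 12.2.2.2. Scheduled 10%. No special measure applies. → 10%.
Sum: 21% + 2% + 12% + 10% = 45%.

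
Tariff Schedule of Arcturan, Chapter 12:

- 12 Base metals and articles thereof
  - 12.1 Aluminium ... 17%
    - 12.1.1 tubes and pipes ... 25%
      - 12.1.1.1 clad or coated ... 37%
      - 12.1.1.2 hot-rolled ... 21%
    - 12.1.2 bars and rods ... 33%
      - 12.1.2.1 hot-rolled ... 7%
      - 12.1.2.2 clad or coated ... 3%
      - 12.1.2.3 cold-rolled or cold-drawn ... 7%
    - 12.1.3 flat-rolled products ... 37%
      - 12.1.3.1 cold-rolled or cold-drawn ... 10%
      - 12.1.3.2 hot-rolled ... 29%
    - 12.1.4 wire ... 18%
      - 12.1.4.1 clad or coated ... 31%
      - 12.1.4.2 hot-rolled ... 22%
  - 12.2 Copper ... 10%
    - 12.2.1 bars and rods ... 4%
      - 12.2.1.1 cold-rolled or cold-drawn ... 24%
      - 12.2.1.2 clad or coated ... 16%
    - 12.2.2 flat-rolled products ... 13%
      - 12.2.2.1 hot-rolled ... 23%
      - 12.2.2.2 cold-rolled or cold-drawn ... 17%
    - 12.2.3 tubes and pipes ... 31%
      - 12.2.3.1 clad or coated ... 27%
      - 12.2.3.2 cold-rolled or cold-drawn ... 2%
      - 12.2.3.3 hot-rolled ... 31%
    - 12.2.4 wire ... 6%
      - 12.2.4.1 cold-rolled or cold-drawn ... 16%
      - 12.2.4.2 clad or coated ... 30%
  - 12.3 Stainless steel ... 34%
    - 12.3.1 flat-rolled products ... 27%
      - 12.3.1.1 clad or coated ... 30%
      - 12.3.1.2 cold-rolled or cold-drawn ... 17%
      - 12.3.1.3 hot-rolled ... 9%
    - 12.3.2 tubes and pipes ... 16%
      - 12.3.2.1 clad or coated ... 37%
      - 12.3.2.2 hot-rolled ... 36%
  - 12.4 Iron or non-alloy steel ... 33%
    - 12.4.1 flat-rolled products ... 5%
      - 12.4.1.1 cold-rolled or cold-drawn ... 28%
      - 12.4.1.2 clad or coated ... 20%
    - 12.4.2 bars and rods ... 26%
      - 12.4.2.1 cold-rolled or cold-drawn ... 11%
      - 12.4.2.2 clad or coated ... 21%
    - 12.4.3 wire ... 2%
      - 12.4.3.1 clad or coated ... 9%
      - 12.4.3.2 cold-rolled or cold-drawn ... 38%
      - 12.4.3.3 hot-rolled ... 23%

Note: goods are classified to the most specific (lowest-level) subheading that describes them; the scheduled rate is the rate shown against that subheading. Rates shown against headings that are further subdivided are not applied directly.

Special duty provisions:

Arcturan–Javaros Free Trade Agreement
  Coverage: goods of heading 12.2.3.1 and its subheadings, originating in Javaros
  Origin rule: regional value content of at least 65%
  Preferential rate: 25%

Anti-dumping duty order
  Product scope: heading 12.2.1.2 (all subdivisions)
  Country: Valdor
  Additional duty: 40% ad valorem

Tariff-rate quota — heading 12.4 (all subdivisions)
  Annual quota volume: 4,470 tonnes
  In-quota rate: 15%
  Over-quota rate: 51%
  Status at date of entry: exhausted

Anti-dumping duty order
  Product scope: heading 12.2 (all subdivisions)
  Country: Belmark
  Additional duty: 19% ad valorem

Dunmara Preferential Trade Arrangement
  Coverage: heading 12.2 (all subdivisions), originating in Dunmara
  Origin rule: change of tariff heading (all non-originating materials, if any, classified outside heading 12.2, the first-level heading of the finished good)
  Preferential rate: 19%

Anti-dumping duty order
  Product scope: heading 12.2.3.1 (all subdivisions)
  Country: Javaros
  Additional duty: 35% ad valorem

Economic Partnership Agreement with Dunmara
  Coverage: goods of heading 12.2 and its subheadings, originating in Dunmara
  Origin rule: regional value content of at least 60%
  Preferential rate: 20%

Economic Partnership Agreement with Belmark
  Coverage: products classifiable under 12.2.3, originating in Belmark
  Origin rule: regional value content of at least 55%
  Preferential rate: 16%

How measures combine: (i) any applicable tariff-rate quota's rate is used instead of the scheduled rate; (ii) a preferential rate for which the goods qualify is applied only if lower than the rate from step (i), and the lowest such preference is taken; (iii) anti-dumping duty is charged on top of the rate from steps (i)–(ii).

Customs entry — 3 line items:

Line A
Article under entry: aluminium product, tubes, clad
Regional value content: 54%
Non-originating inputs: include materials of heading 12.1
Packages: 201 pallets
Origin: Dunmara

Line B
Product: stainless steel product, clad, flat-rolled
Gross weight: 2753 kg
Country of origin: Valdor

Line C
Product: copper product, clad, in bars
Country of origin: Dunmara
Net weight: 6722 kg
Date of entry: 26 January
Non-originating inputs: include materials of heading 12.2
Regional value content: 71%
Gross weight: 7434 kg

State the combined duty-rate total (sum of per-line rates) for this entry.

83%

Line A: aluminium → 12.1; tubes → 12.1.1; clad → 12.1.1.1. Scheduled 37%. Dunmara agreement on 12.2: 12.1.1.1 not covered; Dunmara agreement on 12.2: 12.1.1.1 not covered. → 37%.
Line B: stainless steel → 12.3; flat-rolled → 12.3.1; clad → 12.3.1.1. Scheduled 30%. No special measure applies. → 30%.
Line C: copper → 12.2; in bars → 12.2.1; clad → 12.2.1.2. Scheduled 16%. Dunmara agreement on 12.2: CTH not met; Dunmara agreement on 12.2: RVC ≥ 60% → 20% available; preference 20% not lower than 16% → no reduction. → 16%.
Sum: 37% + 30% + 16% = 83%.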